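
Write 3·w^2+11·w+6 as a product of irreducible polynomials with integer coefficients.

Need a pair with product 3·6 = 18 and sum 11: that's 9 and 2.
Split the middle term: 3·w^2+9·w + 2·w+6 = 3·w·(w+3) + 2·(w+3).

(3·w+2)·(w+3)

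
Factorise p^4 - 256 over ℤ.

(p + 4)(p - 4)(p^2 + 16)

Difference of squares twice: with A = p and B = 4, A⁴ − B⁴ = (A² − B²)(A² + B²), and A² − B² factors again.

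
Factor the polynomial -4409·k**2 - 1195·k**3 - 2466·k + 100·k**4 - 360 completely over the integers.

(4·k + 1)·(5·k + 12)·(5·k + 2)·(k - 15)

Among the possible rational roots, k = 15 is a root, so (k - 15) is a factor; dividing leaves 100·k**3 + 305·k**2 + 166·k + 24.
Next, k = -2/5 is a root, so (5·k + 2) is a factor; dividing leaves 20·k**2 + 53·k + 12.
The remaining quadratic factors as (5·k + 12)(4·k + 1).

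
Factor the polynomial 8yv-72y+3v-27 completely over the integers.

Group as (8yv-72y) + (3v-27) = 8y(v-9) + 3(v-9).
Both groups share the factor (v-9).

(8y+3)(v-9)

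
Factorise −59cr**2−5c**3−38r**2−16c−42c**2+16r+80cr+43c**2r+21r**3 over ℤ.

Group: 5c(−c**2+8cr−8c−7r**2+8r) + (−3r+2)(−c**2+8cr−8c−7r**2+8r); both groups contain (−c**2+8cr−8c−7r**2+8r), so (5c−3r+2) is a factor with cofactor −c**2+8cr−8c−7r**2+8r.
The cofactor groups again: −c**2+8cr−8c−7r**2+8r = −c(c−r) + (7r−8)(c−r); both groups contain (c−r), giving −(c−7r+8)(c−r).

−(5c−3r+2)(c−7r+8)(c−r)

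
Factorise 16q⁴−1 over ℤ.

(2q+1)(2q−1)(4q²+1)

(2q)⁴ − (1)⁴ = ((2q)² − (1)²)((2q)² + (1)²); the first factor splits again, the second (4q²+1) is irreducible.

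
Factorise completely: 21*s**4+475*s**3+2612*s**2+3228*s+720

(3*s+4)*(7*s+2)*(s+15)*(s+6)

By the rational root theorem, s = -2/7 is a root, giving the factor (7*s+2) and quotient 3*s**3+67*s**2+354*s+360.
Next, s = -6 is a root, so (s+6) divides it; the quotient is 3*s**2+49*s+60.
The remaining quadratic factors as (3*s+4)(s+15).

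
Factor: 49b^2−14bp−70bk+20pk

(7b−10k)(7b−2p)

Group: 7b(7b−2p) − 10k(7b−2p); both groups contain (7b−2p).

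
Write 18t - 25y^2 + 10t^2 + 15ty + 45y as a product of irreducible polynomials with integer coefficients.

(2t + 5y)(5t - 5y + 9)

Group: 2t(5t - 5y + 9) + 5y(5t - 5y + 9); both groups contain (5t - 5y + 9).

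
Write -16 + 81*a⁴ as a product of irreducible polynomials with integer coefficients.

(3*a)⁴ − (2)⁴ = ((3*a)² − (2)²)((3*a)² + (2)²); the first factor splits again, the second (9*a² + 4) is irreducible.

(3*a + 2)*(3*a - 2)*(9*a² + 4)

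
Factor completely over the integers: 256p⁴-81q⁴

Difference of squares twice: with A = 4p and B = 3q, A⁴ − B⁴ = (A² − B²)(A² + B²), and A² − B² factors again.

(4p+3q)(4p-3q)(16p²+9q²)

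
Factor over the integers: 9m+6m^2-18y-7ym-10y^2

-(2y-m)(5y+6m+9)

Group: -5y(2y-m) + (-6m-9)(2y-m); both groups contain (2y-m).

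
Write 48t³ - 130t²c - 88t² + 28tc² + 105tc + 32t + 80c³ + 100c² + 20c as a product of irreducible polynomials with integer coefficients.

(2t - 4c - 1)(3t - 4c - 4)(8t + 5c)

Group: 2t(24t² - 17tc - 32t - 20c² - 20c) + (-4c - 1)(24t² - 17tc - 32t - 20c² - 20c); both groups contain (24t² - 17tc - 32t - 20c² - 20c), so (2t - 4c - 1) is a factor with cofactor 24t² - 17tc - 32t - 20c² - 20c.
The cofactor groups again: 24t² - 17tc - 32t - 20c² - 20c = 3t(8t + 5c) + (-4c - 4)(8t + 5c); both groups contain (8t + 5c), giving (3t - 4c - 4)(8t + 5c).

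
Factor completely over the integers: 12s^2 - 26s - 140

2(2s + 5)(3s - 14)

Pull out the common factor 2, then factor the remaining trinomial.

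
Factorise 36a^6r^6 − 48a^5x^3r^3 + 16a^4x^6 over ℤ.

Pull out the common factor 4a^4, leaving 9a^2r^6 − 12ax^3r^3 + 4x^6.
Recognize a perfect-square trinomial with the parts 3ar^3 and 2x^3.

4a^4(3ar^3 − 2x^3)^2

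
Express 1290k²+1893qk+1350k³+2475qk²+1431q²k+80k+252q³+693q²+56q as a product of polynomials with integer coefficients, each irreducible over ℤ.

Group: 12q(21q²+93qk+56q+90k²+80k) + (15k+1)(21q²+93qk+56q+90k²+80k); both groups contain (21q²+93qk+56q+90k²+80k), so (12q+15k+1) is a factor with cofactor 21q²+93qk+56q+90k²+80k.
The cofactor groups again: 21q²+93qk+56q+90k²+80k = 7q(3q+9k+8) + 10k(3q+9k+8); both groups contain (3q+9k+8), giving (7q+10k)(3q+9k+8).

(7q+10k)(12q+15k+1)(3q+9k+8)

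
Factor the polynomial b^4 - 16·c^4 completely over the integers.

(b + 2·c)·(b - 2·c)·(b^2 + 4·c^2)

Difference of squares twice: with A = b and B = 2·c, A⁴ − B⁴ = (A² − B²)(A² + B²), and A² − B² factors again.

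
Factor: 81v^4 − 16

(3v)⁴ − (2)⁴ = ((3v)² − (2)²)((3v)² + (2)²); the first factor splits again, the second (9v^2 + 4) is irreducible.

(3v + 2)(3v − 2)(9v^2 + 4)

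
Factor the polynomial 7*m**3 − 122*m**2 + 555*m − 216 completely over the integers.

(7*m − 3)*(m − 8)*(m − 9)

By the rational root theorem, m = 3/7 is a root, giving the factor (7*m − 3) and quotient m**2 − 17*m + 72.
The remaining quadratic factors as (m − 8)(m − 9).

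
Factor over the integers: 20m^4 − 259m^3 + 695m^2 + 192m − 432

(4m − 3)(5m + 4)(m − 4)(m − 9)

By the rational root theorem, m = −4/5 is a root, so (5m + 4) divides it; the quotient is 4m^3 − 55m^2 + 183m − 108.
Continuing, m = 3/4 is a root, so (4m − 3) is a factor; dividing leaves m^2 − 13m + 36.
The remaining quadratic factors as (m − 4)(m − 9).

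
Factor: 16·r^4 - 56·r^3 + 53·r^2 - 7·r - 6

(4·r + 1)·(4·r - 3)·(r - 1)·(r - 2)

Trying the rational-root candidates, r = 1 is a root, so (r - 1) is a factor; dividing leaves 16·r^3 - 40·r^2 + 13·r + 6.
Then r = 2 is a root, giving the factor (r - 2) and quotient 16·r^2 - 8·r - 3.
The remaining quadratic factors as (4·r + 1)(4·r - 3).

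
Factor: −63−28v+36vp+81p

(4v+9)(9p−7)

Group as (36vp−28v) + (81p−63) = 4v(9p−7) + 9(9p−7).
Both groups share the factor (9p−7).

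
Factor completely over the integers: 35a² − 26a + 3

(5a − 3)(7a − 1)

Need a pair with product 35·3 = 105 and sum −26: that's −5 and −21.
Split the middle term: 35a² − 5a − 21a + 3 = 5a(7a − 1) − 3(7a − 1).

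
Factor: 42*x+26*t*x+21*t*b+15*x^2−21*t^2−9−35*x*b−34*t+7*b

Group: −3*t*(7*t+3*x−7*b+9) + (5*x−1)*(7*t+3*x−7*b+9); both groups contain (7*t+3*x−7*b+9).

−(7*t+3*x−7*b+9)*(3*t−5*x+1)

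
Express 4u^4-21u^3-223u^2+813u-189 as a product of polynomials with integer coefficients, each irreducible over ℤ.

Among the possible rational roots, u = 3 is a root, giving the factor (u-3) and quotient 4u^3-9u^2-250u+63.
Then u = 1/4 is a root, so (4u-1) is a factor; dividing leaves u^2-2u-63.
The remaining quadratic factors as (u+7)(u-9).

(4u-1)(u+7)(u-3)(u-9)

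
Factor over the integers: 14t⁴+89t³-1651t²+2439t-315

(2t-3)(7t-1)(t+15)(t-7)

Trying the rational-root candidates, t = 7 is a root, giving the factor (t-7) and quotient 14t³+187t²-342t+45.
Continuing, t = -15 is a root, giving the factor (t+15) and quotient 14t²-23t+3.
The remaining quadratic factors as (2t-3)(7t-1).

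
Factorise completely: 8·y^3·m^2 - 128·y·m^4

Every term has a factor of 8·y·m^2. Then y^2 - 16·m^2 = (y)² − (4·m)².

8·m^2·y·(y - 4·m)·(y + 4·m)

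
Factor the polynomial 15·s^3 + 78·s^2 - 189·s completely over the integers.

Pull out the common factor 3·s, then factor the remaining trinomial.

3·s·(5·s - 9)·(s + 7)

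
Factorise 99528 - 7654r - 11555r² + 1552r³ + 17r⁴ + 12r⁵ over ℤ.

By the rational root theorem, r = -11/4 is a root, giving the factor (4r + 11) and quotient 3r⁴ - 4r³ + 399r² - 3986r + 9048.
Next, r = 4 is a root, so (r - 4) divides it; the quotient is 3r³ + 8r² + 431r - 2262.
Continuing, r = 13/3 is a root, so (3r - 13) divides it; the quotient is r² + 7r + 174.
The quadratic r² + 7r + 174 has discriminant -647 < 0 and is irreducible over ℤ.

(3r - 13)(4r + 11)(r - 4)(r² + 7r + 174)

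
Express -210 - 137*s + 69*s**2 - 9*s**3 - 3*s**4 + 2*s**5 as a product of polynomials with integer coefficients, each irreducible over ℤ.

Trying the rational-root candidates, s = -1 is a root, so (s + 1) divides it; the quotient is 2*s**4 - 5*s**3 - 4*s**2 + 73*s - 210.
Next, s = -7/2 is a root, giving the factor (2*s + 7) and quotient s**3 - 6*s**2 + 19*s - 30.
Continuing, s = 3 is a root, so (s - 3) is a factor; dividing leaves s**2 - 3*s + 10.
The quadratic s**2 - 3*s + 10 has discriminant -31 < 0 and is irreducible over ℤ.

(2*s + 7)*(s + 1)*(s - 3)*(s**2 - 3*s + 10)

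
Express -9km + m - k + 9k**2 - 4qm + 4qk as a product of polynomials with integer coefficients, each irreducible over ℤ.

Group: 4q(k - m) + (9k - 1)(k - m); both groups contain (k - m).

(4q + 9k - 1)(k - m)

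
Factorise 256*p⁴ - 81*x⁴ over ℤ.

(4*p + 3*x)*(4*p - 3*x)*(16*p² + 9*x²)

Difference of squares twice: with A = 4*p and B = 3*x, A⁴ − B⁴ = (A² − B²)(A² + B²), and A² − B² factors again.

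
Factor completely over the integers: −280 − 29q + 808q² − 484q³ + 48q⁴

(2q + 1)(4q − 7)(6q − 5)(q − 8)

Among the possible rational roots, q = −1/2 is a root, so (2q + 1) is a factor; dividing leaves 24q³ − 254q² + 531q − 280.
Then q = 5/6 is a root, so (6q − 5) divides it; the quotient is 4q² − 39q + 56.
The remaining quadratic factors as (q − 8)(4q − 7).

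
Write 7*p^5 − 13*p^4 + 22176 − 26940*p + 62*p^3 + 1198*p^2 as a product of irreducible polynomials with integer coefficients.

(7*p − 6)*(p + 8)*(p − 7)*(p^2 − 2*p + 66)

Among the possible rational roots, p = 7 is a root, so (p − 7) is a factor; dividing leaves 7*p^4 + 36*p^3 + 314*p^2 + 3396*p − 3168.
Then p = 6/7 is a root, so (7*p − 6) is a factor; dividing leaves p^3 + 6*p^2 + 50*p + 528.
Next, p = −8 is a root, giving the factor (p + 8) and quotient p^2 − 2*p + 66.
The quadratic p^2 − 2*p + 66 has discriminant −260 < 0 and is irreducible over ℤ.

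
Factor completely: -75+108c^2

3(6c+5)(6c-5)

Factor out 3, leaving 36c^2-25, which is a difference of two squares.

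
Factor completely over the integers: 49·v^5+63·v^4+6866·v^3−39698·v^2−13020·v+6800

Trying the rational-root candidates, v = 2/7 is a root, so (7·v−2) is a factor; dividing leaves 7·v^4+11·v^3+984·v^2−5390·v−3400.
Then v = −4/7 is a root, so (7·v+4) is a factor; dividing leaves v^3+v^2+140·v−850.
Then v = 5 is a root, giving the factor (v−5) and quotient v^2+6·v+170.
The quadratic v^2+6·v+170 has discriminant −644 < 0 and is irreducible over ℤ.

(7·v+4)·(7·v−2)·(v−5)·(v^2+6·v+170)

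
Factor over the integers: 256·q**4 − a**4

(4·q)⁴ − (a)⁴ = ((4·q)² − (a)²)((4·q)² + (a)²); the first factor splits again, the second (16·q**2 + a**2) is irreducible.

(4·q − a)·(4·q + a)·(16·q**2 + a**2)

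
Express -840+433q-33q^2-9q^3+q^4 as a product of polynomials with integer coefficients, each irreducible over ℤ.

Among the possible rational roots, q = 3 is a root, giving the factor (q-3) and quotient q^3-6q^2-51q+280.
Continuing, q = -7 is a root, so (q+7) is a factor; dividing leaves q^2-13q+40.
The remaining quadratic factors as (q-8)(q-5).

(q+7)(q-3)(q-5)(q-8)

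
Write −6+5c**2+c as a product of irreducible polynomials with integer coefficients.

(5c+6)(c−1)

Need a pair with product 5·(−6) = −30 and sum 1: that's 6 and −5.
Split the middle term: 5c**2+6c − 5c−6 = c(5c+6) − (5c+6).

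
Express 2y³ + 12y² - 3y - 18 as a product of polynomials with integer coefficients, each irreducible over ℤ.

Group as (2y³ - 3y) + (12y² - 18) = y(2y² - 3) + 6(2y² - 3).
Both groups share the factor (2y² - 3).

(y + 6)(2y² - 3)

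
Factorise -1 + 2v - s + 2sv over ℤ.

(2v - 1)(s + 1)

Group as (2sv - s) + (2v - 1) = s(2v - 1) + (2v - 1).
Both groups share the factor (2v - 1).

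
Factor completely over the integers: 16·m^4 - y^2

-(y - 4·m^2)·(y + 4·m^2)

Recognize a difference of squares with the parts 4·m^2 and y.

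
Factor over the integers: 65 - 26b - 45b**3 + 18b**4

Group as (18b**4 - 26b) + (-45b**3 + 65) = 2b(9b**3 - 13) - 5(9b**3 - 13).
Both groups share the factor (9b**3 - 13).

(2b - 5)(9b**3 - 13)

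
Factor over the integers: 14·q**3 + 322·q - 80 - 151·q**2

(2·q - 5)·(7·q - 2)·(q - 8)

Among the possible rational roots, q = 2/7 is a root, so (7·q - 2) is a factor; dividing leaves 2·q**2 - 21·q + 40.
The remaining quadratic factors as (2·q - 5)(q - 8).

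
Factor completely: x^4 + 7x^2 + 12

(x^2 + 3)(x^2 + 4)

Substitute u = x^2 to get a quadratic in u, then factor.
x^2 + 4 is irreducible over ℤ (sum of squares).
x^2 + 3 is irreducible over ℤ (always positive, so no real roots).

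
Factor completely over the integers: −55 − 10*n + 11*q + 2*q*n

Group as (2*q*n + 11*q) + (−10*n − 55) = q*(2*n + 11) − 5*(2*n + 11).
Both groups share the factor (2*n + 11).

(2*n + 11)*(q − 5)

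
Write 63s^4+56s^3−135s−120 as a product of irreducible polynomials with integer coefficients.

(9s+8)(7s^3−15)

Group as (63s^4−135s) + (56s^3−120) = 9s(7s^3−15) + 8(7s^3−15).
Both groups share the factor (7s^3−15).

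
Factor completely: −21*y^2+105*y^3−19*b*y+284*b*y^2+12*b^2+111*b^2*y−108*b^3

−(3*b−7*y)*(4*b+3*y)*(9*b+5*y−1)

Group: 4*b*(−27*b^2+48*b*y+3*b+35*y^2−7*y) + 3*y*(−27*b^2+48*b*y+3*b+35*y^2−7*y); both groups contain (−27*b^2+48*b*y+3*b+35*y^2−7*y), so (4*b+3*y) is a factor with cofactor −27*b^2+48*b*y+3*b+35*y^2−7*y.
The cofactor groups again: −27*b^2+48*b*y+3*b+35*y^2−7*y = −3*b*(9*b+5*y−1) + 7*y*(9*b+5*y−1); both groups contain (9*b+5*y−1), giving −(3*b−7*y)*(9*b+5*y−1).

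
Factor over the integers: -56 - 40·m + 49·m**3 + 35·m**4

(5·m + 7)·(7·m**3 - 8)

Group as (35·m**4 - 40·m) + (49·m**3 - 56) = 5·m·(7·m**3 - 8) + 7·(7·m**3 - 8).
Both groups share the factor (7·m**3 - 8).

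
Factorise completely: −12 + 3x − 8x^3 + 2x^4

(x − 4)(2x^3 + 3)

Group as (2x^4 + 3x) + (−8x^3 − 12) = x(2x^3 + 3) − 4(2x^3 + 3).
Both groups share the factor (2x^3 + 3).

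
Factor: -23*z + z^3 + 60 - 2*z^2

(z + 5)*(z - 3)*(z - 4)

By the rational root theorem, z = -5 is a root, giving the factor (z + 5) and quotient z^2 - 7*z + 12.
The remaining quadratic factors as (z - 3)(z - 4).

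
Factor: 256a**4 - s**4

(4a + s)(4a - s)(16a**2 + s**2)

(4a)⁴ − (s)⁴ = ((4a)² − (s)²)((4a)² + (s)²); the first factor splits again, the second (16a**2 + s**2) is irreducible.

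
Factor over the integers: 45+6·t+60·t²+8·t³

Group as (8·t³+6·t) + (60·t²+45) = 2·t·(4·t²+3) + 15·(4·t²+3).
Both groups share the factor (4·t²+3).

(2·t+15)·(4·t²+3)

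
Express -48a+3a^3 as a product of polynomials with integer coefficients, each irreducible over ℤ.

Every term has a factor of 3a. Then a^2-16 = (a)² − (4)².

3a(a+4)(a-4)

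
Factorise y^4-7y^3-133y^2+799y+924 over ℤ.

Among the possible rational roots, y = 12 is a root, so (y-12) is a factor; dividing leaves y^3+5y^2-73y-77.
Then y = 7 is a root, so (y-7) is a factor; dividing leaves y^2+12y+11.
The remaining quadratic factors as (y+11)(y+1).

(y+1)(y+11)(y-12)(y-7)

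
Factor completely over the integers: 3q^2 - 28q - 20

(3q + 2)(q - 10)

Need a pair with product 3·(-20) = -60 and sum -28: that's 2 and -30.
Split the middle term: 3q^2 + 2q - 30q - 20 = q(3q + 2) - 10(3q + 2).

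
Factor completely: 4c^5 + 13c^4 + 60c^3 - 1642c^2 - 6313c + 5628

(4c - 3)(c + 4)(c - 7)(c^2 + 7c + 67)

By the rational root theorem, c = 3/4 is a root, so (4c - 3) is a factor; dividing leaves c^4 + 4c^3 + 18c^2 - 397c - 1876.
Continuing, c = 7 is a root, giving the factor (c - 7) and quotient c^3 + 11c^2 + 95c + 268.
Next, c = -4 is a root, giving the factor (c + 4) and quotient c^2 + 7c + 67.
The quadratic c^2 + 7c + 67 has discriminant -219 < 0 and is irreducible over ℤ.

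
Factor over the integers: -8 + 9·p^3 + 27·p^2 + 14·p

Trying the rational-root candidates, p = -4/3 is a root, so (3·p + 4) divides it; the quotient is 3·p^2 + 5·p - 2.
The remaining quadratic factors as (p + 2)(3·p - 1).

(3·p + 4)·(3·p - 1)·(p + 2)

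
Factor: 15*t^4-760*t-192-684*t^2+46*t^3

By the rational root theorem, t = -2/3 is a root, giving the factor (3*t+2) and quotient 5*t^3+12*t^2-236*t-96.
Next, t = -8 is a root, so (t+8) divides it; the quotient is 5*t^2-28*t-12.
The remaining quadratic factors as (t-6)(5*t+2).

(3*t+2)*(5*t+2)*(t+8)*(t-6)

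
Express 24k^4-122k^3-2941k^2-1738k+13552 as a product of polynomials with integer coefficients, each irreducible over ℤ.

(4k+11)(6k-11)(k+8)(k-14)

Testing divisors of the constant over divisors of the leading coefficient, k = -11/4 is a root, giving the factor (4k+11) and quotient 6k^3-47k^2-606k+1232.
Next, k = 11/6 is a root, so (6k-11) divides it; the quotient is k^2-6k-112.
The remaining quadratic factors as (k+8)(k-14).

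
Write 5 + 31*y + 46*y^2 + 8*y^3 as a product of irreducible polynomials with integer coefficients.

(2*y + 1)*(4*y + 1)*(y + 5)

Testing divisors of the constant over divisors of the leading coefficient, y = -1/4 is a root, so (4*y + 1) divides it; the quotient is 2*y^2 + 11*y + 5.
The remaining quadratic factors as (y + 5)(2*y + 1).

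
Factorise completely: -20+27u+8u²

(8u-5)(u+4)

Need a pair with product 8·(-20) = -160 and sum 27: that's -5 and 32.
Split the middle term: 8u²-5u + 32u-20 = u(8u-5) + 4(8u-5).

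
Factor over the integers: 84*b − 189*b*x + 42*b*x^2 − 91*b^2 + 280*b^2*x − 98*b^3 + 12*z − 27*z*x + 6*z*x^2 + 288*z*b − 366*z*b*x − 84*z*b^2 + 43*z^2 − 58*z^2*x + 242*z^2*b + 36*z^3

Group: 9*z*(4*z^2 + 30*z*b − 6*z*x + 3*z + 14*b^2 − 42*b*x + 21*b) + (−7*b − x + 4)*(4*z^2 + 30*z*b − 6*z*x + 3*z + 14*b^2 − 42*b*x + 21*b); both groups contain (4*z^2 + 30*z*b − 6*z*x + 3*z + 14*b^2 − 42*b*x + 21*b), so (9*z − 7*b − x + 4) is a factor with cofactor 4*z^2 + 30*z*b − 6*z*x + 3*z + 14*b^2 − 42*b*x + 21*b.
The cofactor groups again: 4*z^2 + 30*z*b − 6*z*x + 3*z + 14*b^2 − 42*b*x + 21*b = 4*z*(z + 7*b) + (2*b − 6*x + 3)*(z + 7*b); both groups contain (z + 7*b), giving (4*z + 2*b − 6*x + 3)*(z + 7*b).

(9*z − 7*b − x + 4)*(4*z + 2*b − 6*x + 3)*(z + 7*b)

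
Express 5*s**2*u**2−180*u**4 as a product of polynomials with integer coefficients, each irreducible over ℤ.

Factor out 5*u**2, leaving s**2−36*u**2, which is a difference of two squares.

5*u**2*(s+6*u)*(s−6*u)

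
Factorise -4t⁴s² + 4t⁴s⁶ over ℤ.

4s²t⁴(s + 1)(s - 1)(s² + 1)

Factor out 4t⁴s² first: what remains is s⁴ - 1.
Recognize a difference of squares with the parts s² and 1.
s² - 1 is again a difference of squares: (s - 1)(s + 1).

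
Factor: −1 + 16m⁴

(2m + 1)(2m − 1)(4m² + 1)

(2m)⁴ − (1)⁴ = ((2m)² − (1)²)((2m)² + (1)²); the first factor splits again, the second (4m² + 1) is irreducible.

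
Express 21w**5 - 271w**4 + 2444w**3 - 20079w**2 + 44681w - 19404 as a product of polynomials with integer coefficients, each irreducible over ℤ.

Testing divisors of the constant over divisors of the leading coefficient, w = 9 is a root, so (w - 9) is a factor; dividing leaves 21w**4 - 82w**3 + 1706w**2 - 4725w + 2156.
Next, w = 4/7 is a root, so (7w - 4) divides it; the quotient is 3w**3 - 10w**2 + 238w - 539.
Continuing, w = 7/3 is a root, giving the factor (3w - 7) and quotient w**2 - w + 77.
The quadratic w**2 - w + 77 has discriminant -307 < 0 and is irreducible over ℤ.

(3w - 7)(7w - 4)(w - 9)(w**2 - w + 77)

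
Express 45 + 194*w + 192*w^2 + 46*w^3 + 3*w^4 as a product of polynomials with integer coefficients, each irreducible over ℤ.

(3*w + 1)*(w + 1)*(w + 5)*(w + 9)

By the rational root theorem, w = −1 is a root, so (w + 1) divides it; the quotient is 3*w^3 + 43*w^2 + 149*w + 45.
Then w = −5 is a root, so (w + 5) divides it; the quotient is 3*w^2 + 28*w + 9.
The remaining quadratic factors as (3*w + 1)(w + 9).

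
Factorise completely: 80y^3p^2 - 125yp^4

5p^2y(4y - 5p)(4y + 5p)

Factor out 5yp^2, leaving 16y^2 - 25p^2, which is a difference of two squares.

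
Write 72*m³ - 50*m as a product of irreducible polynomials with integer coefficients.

Factor out 2*m, leaving 36*m² - 25, which is a difference of two squares.

2*m*(6*m + 5)*(6*m - 5)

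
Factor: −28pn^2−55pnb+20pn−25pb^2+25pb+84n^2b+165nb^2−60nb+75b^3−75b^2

−(p−3b)(4n+5b)(7n+5b−5)

Group: 4n(−7pn−5pb+5p+21nb+15b^2−15b) + 5b(−7pn−5pb+5p+21nb+15b^2−15b); both groups contain (−7pn−5pb+5p+21nb+15b^2−15b), so (4n+5b) is a factor with cofactor −7pn−5pb+5p+21nb+15b^2−15b.
The cofactor groups again: −7pn−5pb+5p+21nb+15b^2−15b = −7n(p−3b) + (−5b+5)(p−3b); both groups contain (p−3b), giving −(7n+5b−5)(p−3b).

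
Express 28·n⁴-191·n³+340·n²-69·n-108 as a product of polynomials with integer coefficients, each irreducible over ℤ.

Among the possible rational roots, n = -3/7 is a root, so (7·n+3) divides it; the quotient is 4·n³-29·n²+61·n-36.
Then n = 1 is a root, so (n-1) divides it; the quotient is 4·n²-25·n+36.
The remaining quadratic factors as (n-4)(4·n-9).

(4·n-9)·(7·n+3)·(n-1)·(n-4)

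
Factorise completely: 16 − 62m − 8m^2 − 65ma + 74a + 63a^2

−(8m − 7a − 2)(m + 9a + 8)

Group: −8m(m + 9a + 8) + (7a + 2)(m + 9a + 8); both groups contain (m + 9a + 8).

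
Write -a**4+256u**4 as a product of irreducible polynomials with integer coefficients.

Write as (16u**2)² − (a**2)², then factor 16u**2-a**2 once more.

(4u-a)(4u+a)(16u**2+a**2)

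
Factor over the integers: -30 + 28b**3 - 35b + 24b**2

(7b + 6)(4b**2 - 5)

Group as (28b**3 - 35b) + (24b**2 - 30) = 7b(4b**2 - 5) + 6(4b**2 - 5).
Both groups share the factor (4b**2 - 5).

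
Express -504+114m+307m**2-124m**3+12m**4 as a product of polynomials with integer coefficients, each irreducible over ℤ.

(2m-3)(6m+7)(m-4)(m-6)

Trying the rational-root candidates, m = 4 is a root, so (m-4) divides it; the quotient is 12m**3-76m**2+3m+126.
Continuing, m = -7/6 is a root, giving the factor (6m+7) and quotient 2m**2-15m+18.
The remaining quadratic factors as (2m-3)(m-6).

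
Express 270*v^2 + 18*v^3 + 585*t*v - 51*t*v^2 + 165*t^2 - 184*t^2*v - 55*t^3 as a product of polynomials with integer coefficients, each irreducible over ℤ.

-(11*t + 6*v)*(5*t - v - 15)*(t + 3*v)

Group: 5*t*(-11*t^2 - 39*t*v - 18*v^2) + (-v - 15)*(-11*t^2 - 39*t*v - 18*v^2); both groups contain (-11*t^2 - 39*t*v - 18*v^2), so (5*t - v - 15) is a factor with cofactor -11*t^2 - 39*t*v - 18*v^2.
The cofactor groups again: -11*t^2 - 39*t*v - 18*v^2 = -t*(11*t + 6*v) - 3*v*(11*t + 6*v); both groups contain (11*t + 6*v), giving -(t + 3*v)*(11*t + 6*v).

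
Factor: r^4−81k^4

(r−3k)(r+3k)(r^2+9k^2)

Difference of squares twice: with A = r and B = 3k, A⁴ − B⁴ = (A² − B²)(A² + B²), and A² − B² factors again.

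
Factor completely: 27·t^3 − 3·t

3·t·(3·t + 1)·(3·t − 1)

Every term has a factor of 3·t. Then 9·t^2 − 1 = (3·t)² − (1)².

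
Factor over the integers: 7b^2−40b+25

(7b−5)(b−5)

Need a pair with product 7·25 = 175 and sum −40: that's −35 and −5.
Split the middle term: 7b^2−35b − 5b+25 = 7b(b−5) − 5(b−5).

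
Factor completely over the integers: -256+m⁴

(m+4)(m-4)(m²+16)

Difference of squares twice: with A = m and B = 4, A⁴ − B⁴ = (A² − B²)(A² + B²), and A² − B² factors again.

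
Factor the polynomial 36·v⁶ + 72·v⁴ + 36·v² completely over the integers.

Factor out 36·v² first: what remains is v⁴ + 2·v² + 1.
Recognize a perfect-square trinomial with the parts v² and 1.

36·v²·(v² + 1)²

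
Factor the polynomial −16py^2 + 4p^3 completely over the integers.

4p(p + 2y)(p − 2y)

Every term has a factor of 4p. Then p^2 − 4y^2 = (p)² − (2y)².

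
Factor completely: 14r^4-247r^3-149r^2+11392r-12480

(2r+13)(7r-8)(r-15)(r-8)

By the rational root theorem, r = 8 is a root, giving the factor (r-8) and quotient 14r^3-135r^2-1229r+1560.
Then r = 8/7 is a root, so (7r-8) divides it; the quotient is 2r^2-17r-195.
The remaining quadratic factors as (r-15)(2r+13).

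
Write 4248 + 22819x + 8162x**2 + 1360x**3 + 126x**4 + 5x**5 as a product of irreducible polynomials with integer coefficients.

Among the possible rational roots, x = -8 is a root, so (x + 8) is a factor; dividing leaves 5x**4 + 86x**3 + 672x**2 + 2786x + 531.
Then x = -9 is a root, so (x + 9) is a factor; dividing leaves 5x**3 + 41x**2 + 303x + 59.
Next, x = -1/5 is a root, giving the factor (5x + 1) and quotient x**2 + 8x + 59.
The quadratic x**2 + 8x + 59 has discriminant -172 < 0 and is irreducible over ℤ.

(5x + 1)(x + 8)(x + 9)(x**2 + 8x + 59)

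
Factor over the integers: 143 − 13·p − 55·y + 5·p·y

Group as (5·p·y − 13·p) + (−55·y + 143) = p·(5·y − 13) − 11·(5·y − 13).
Both groups share the factor (5·y − 13).

(5·y − 13)·(p − 11)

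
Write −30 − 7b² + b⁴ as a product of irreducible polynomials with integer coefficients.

Substitute u = b² to get a quadratic in u, then factor.
b² − 10 is irreducible over ℤ (10 is not a perfect square).
b² + 3 is irreducible over ℤ (always positive, so no real roots).

(b² + 3)(b² − 10)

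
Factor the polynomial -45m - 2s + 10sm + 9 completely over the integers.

(2s - 9)(5m - 1)

Group as (10sm - 2s) + (-45m + 9) = 2s(5m - 1) - 9(5m - 1).
Both groups share the factor (5m - 1).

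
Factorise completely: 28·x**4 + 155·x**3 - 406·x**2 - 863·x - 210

(4·x + 5)·(7·x + 2)·(x + 7)·(x - 3)

By the rational root theorem, x = -2/7 is a root, so (7·x + 2) divides it; the quotient is 4·x**3 + 21·x**2 - 64·x - 105.
Continuing, x = -5/4 is a root, so (4·x + 5) divides it; the quotient is x**2 + 4·x - 21.
The remaining quadratic factors as (x + 7)(x - 3).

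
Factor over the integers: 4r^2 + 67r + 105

Need a pair with product 4·105 = 420 and sum 67: that's 7 and 60.
Split the middle term: 4r^2 + 7r + 60r + 105 = r(4r + 7) + 15(4r + 7).

(4r + 7)(r + 15)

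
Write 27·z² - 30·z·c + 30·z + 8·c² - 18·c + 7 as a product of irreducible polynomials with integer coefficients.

Group: 3·z·(9·z - 4·c + 7) + (-2·c + 1)·(9·z - 4·c + 7); both groups contain (9·z - 4·c + 7).

(3·z - 2·c + 1)·(9·z - 4·c + 7)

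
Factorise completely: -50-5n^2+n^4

(n^2+5)(n^2-10)

Substitute u = n^2 to get a quadratic in u, then factor.
n^2+5 is irreducible over ℤ (always positive, so no real roots).
n^2-10 is irreducible over ℤ (10 is not a perfect square).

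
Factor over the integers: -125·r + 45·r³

5·r·(3·r + 5)·(3·r - 5)

Pull out the common factor 5·r; 9·r² - 25 is a difference of squares.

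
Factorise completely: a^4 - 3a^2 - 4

Substitute u = a^2 to get a quadratic in u, then factor.
a^2 - 4 is a difference of squares.
a^2 + 1 is irreducible over ℤ (sum of squares).

(a + 2)(a - 2)(a^2 + 1)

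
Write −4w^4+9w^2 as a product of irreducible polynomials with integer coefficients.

−w^2(2w+3)(2w−3)

Every term has a factor of w^2; factoring it out leaves −4w^2+9.
Recognize a difference of squares with the parts 3 and 2w.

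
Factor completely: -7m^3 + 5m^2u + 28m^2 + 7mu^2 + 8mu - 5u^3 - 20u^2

-(7m - 5u)(m + u)(m - u - 4)

Group: 7m(-m^2 + 4m + u^2 + 4u) - 5u(-m^2 + 4m + u^2 + 4u); both groups contain (-m^2 + 4m + u^2 + 4u), so (7m - 5u) is a factor with cofactor -m^2 + 4m + u^2 + 4u.
The cofactor groups again: -m^2 + 4m + u^2 + 4u = -m(m - u - 4) - u(m - u - 4); both groups contain (m - u - 4), giving -(m + u)(m - u - 4).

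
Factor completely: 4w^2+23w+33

Need a pair with product 4·33 = 132 and sum 23: that's 11 and 12.
Split the middle term: 4w^2+11w + 12w+33 = w(4w+11) + 3(4w+11).

(4w+11)(w+3)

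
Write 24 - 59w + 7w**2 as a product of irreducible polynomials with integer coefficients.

(7w - 3)(w - 8)

Need a pair with product 7·24 = 168 and sum -59: that's -56 and -3.
Split the middle term: 7w**2 - 56w - 3w + 24 = 7w(w - 8) - 3(w - 8).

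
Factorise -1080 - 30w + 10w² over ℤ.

Pull out the common factor 10, then factor the remaining trinomial.

10(w + 9)(w - 12)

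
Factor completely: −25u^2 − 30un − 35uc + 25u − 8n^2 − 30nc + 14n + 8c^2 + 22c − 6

−(5u + 4n − c − 3)(5u + 2n + 8c − 2)

Group: −5u(5u + 4n − c − 3) + (−2n − 8c + 2)(5u + 4n − c − 3); both groups contain (5u + 4n − c − 3).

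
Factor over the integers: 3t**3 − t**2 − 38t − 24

(3t + 2)(t + 3)(t − 4)

By the rational root theorem, t = 4 is a root, so (t − 4) is a factor; dividing leaves 3t**2 + 11t + 6.
The remaining quadratic factors as (t + 3)(3t + 2).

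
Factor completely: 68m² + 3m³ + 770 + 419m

(3m + 11)(m + 14)(m + 5)

Among the possible rational roots, m = -11/3 is a root, so (3m + 11) divides it; the quotient is m² + 19m + 70.
The remaining quadratic factors as (m + 5)(m + 14).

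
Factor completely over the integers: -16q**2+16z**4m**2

Pull out the common factor 16, leaving -q**2+z**4m**2.
Recognize a difference of squares with the parts z**2m and q.

-16(q-z**2m)(q+z**2m)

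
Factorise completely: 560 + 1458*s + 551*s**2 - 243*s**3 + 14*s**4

(2*s + 1)*(7*s + 8)*(s - 14)*(s - 5)

Trying the rational-root candidates, s = 14 is a root, giving the factor (s - 14) and quotient 14*s**3 - 47*s**2 - 107*s - 40.
Then s = -1/2 is a root, so (2*s + 1) is a factor; dividing leaves 7*s**2 - 27*s - 40.
The remaining quadratic factors as (7*s + 8)(s - 5).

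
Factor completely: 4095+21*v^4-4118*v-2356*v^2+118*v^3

Trying the rational-root candidates, v = 9 is a root, so (v-9) is a factor; dividing leaves 21*v^3+307*v^2+407*v-455.
Then v = -7/3 is a root, so (3*v+7) is a factor; dividing leaves 7*v^2+86*v-65.
The remaining quadratic factors as (v+13)(7*v-5).

(3*v+7)*(7*v-5)*(v+13)*(v-9)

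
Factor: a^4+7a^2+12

Substitute u = a^2 to get a quadratic in u, then factor.
a^2+4 is irreducible over ℤ (sum of squares).
a^2+3 is irreducible over ℤ (always positive, so no real roots).

(a^2+3)(a^2+4)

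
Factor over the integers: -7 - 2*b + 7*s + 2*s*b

(2*b + 7)*(s - 1)

Group as (2*s*b + 7*s) + (-2*b - 7) = s*(2*b + 7) - (2*b + 7).
Both groups share the factor (2*b + 7).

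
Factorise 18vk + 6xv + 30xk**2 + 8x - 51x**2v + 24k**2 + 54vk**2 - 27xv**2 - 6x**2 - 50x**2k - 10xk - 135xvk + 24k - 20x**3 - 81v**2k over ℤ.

Group: x(-20x**2 - 51xv + 10xk - 6x - 27v**2 + 18vk + 6v + 8k + 8) + 3k(-20x**2 - 51xv + 10xk - 6x - 27v**2 + 18vk + 6v + 8k + 8); both groups contain (-20x**2 - 51xv + 10xk - 6x - 27v**2 + 18vk + 6v + 8k + 8), so (x + 3k) is a factor with cofactor -20x**2 - 51xv + 10xk - 6x - 27v**2 + 18vk + 6v + 8k + 8.
The cofactor groups again: -20x**2 - 51xv + 10xk - 6x - 27v**2 + 18vk + 6v + 8k + 8 = -4x(5x + 9v + 4) + (-3v + 2k + 2)(5x + 9v + 4); both groups contain (5x + 9v + 4), giving -(4x + 3v - 2k - 2)(5x + 9v + 4).

-(4x + 3v - 2k - 2)(x + 3k)(5x + 9v + 4)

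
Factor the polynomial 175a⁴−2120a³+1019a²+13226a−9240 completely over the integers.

(5a+12)(5a−14)(7a−5)(a−11)

Trying the rational-root candidates, a = 5/7 is a root, so (7a−5) is a factor; dividing leaves 25a³−285a²−58a+1848.
Next, a = −12/5 is a root, so (5a+12) divides it; the quotient is 5a²−69a+154.
The remaining quadratic factors as (5a−14)(a−11).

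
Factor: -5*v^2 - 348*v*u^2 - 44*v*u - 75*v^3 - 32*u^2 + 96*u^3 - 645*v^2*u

Group: 15*v*(-5*v^2 - 44*v*u - 32*u^2) + (-3*u + 1)*(-5*v^2 - 44*v*u - 32*u^2); both groups contain (-5*v^2 - 44*v*u - 32*u^2), so (15*v - 3*u + 1) is a factor with cofactor -5*v^2 - 44*v*u - 32*u^2.
The cofactor groups again: -5*v^2 - 44*v*u - 32*u^2 = -5*v*(v + 8*u) - 4*u*(v + 8*u); both groups contain (v + 8*u), giving -(5*v + 4*u)*(v + 8*u).

-(15*v - 3*u + 1)*(5*v + 4*u)*(v + 8*u)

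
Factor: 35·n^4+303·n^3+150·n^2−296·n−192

(5·n+4)·(7·n+6)·(n+8)·(n−1)

By the rational root theorem, n = −8 is a root, giving the factor (n+8) and quotient 35·n^3+23·n^2−34·n−24.
Next, n = −6/7 is a root, so (7·n+6) is a factor; dividing leaves 5·n^2−n−4.
The remaining quadratic factors as (5·n+4)(n−1).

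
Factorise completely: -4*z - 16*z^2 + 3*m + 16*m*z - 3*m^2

-(3*m - 4*z)*(m - 4*z - 1)

Group: -m*(3*m - 4*z) + (4*z + 1)*(3*m - 4*z); both groups contain (3*m - 4*z).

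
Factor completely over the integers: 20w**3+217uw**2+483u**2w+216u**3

Group: 8u(27u**2+57uw+20w**2) + w(27u**2+57uw+20w**2); both groups contain (27u**2+57uw+20w**2), so (8u+w) is a factor with cofactor 27u**2+57uw+20w**2.
The cofactor groups again: 27u**2+57uw+20w**2 = 3u(9u+4w) + 5w(9u+4w); both groups contain (9u+4w), giving (3u+5w)(9u+4w).

(3u+5w)(8u+w)(9u+4w)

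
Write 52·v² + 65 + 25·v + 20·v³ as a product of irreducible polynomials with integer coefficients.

Group as (20·v³ + 25·v) + (52·v² + 65) = 5·v·(4·v² + 5) + 13·(4·v² + 5).
Both groups share the factor (4·v² + 5).

(5·v + 13)·(4·v² + 5)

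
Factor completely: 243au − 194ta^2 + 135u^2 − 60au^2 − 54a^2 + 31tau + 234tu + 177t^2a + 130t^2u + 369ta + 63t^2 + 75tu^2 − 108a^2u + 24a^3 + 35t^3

Group: 7t(5t^2 + 26ta + 15tu + 9t − 24a^2 − 12au + 54a + 27u) + (−a + 5u)(5t^2 + 26ta + 15tu + 9t − 24a^2 − 12au + 54a + 27u); both groups contain (5t^2 + 26ta + 15tu + 9t − 24a^2 − 12au + 54a + 27u), so (7t − a + 5u) is a factor with cofactor 5t^2 + 26ta + 15tu + 9t − 24a^2 − 12au + 54a + 27u.
The cofactor groups again: 5t^2 + 26ta + 15tu + 9t − 24a^2 − 12au + 54a + 27u = t(5t − 4a + 9) + (6a + 3u)(5t − 4a + 9); both groups contain (5t − 4a + 9), giving (t + 6a + 3u)(5t − 4a + 9).

(5t − 4a + 9)(7t − a + 5u)(t + 6a + 3u)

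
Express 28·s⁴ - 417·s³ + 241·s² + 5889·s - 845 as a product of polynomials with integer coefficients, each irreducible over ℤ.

(4·s + 13)·(7·s - 1)·(s - 13)·(s - 5)

By the rational root theorem, s = 1/7 is a root, giving the factor (7·s - 1) and quotient 4·s³ - 59·s² + 26·s + 845.
Next, s = 13 is a root, so (s - 13) is a factor; dividing leaves 4·s² - 7·s - 65.
The remaining quadratic factors as (s - 5)(4·s + 13).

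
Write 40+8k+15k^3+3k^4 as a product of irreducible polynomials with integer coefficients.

Group as (3k^4+8k) + (15k^3+40) = k(3k^3+8) + 5(3k^3+8).
Both groups share the factor (3k^3+8).

(k+5)(3k^3+8)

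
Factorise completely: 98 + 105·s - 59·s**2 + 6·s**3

Among the possible rational roots, s = 7/2 is a root, so (2·s - 7) is a factor; dividing leaves 3·s**2 - 19·s - 14.
The remaining quadratic factors as (3·s + 2)(s - 7).

(2·s - 7)·(3·s + 2)·(s - 7)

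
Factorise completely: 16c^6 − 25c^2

Pull out the common factor c^2, leaving 16c^4 − 25.
Recognize a difference of squares with the parts 4c^2 and 5.

c^2(4c^2 + 5)(4c^2 − 5)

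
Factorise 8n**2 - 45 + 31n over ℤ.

Need a pair with product 8·(-45) = -360 and sum 31: that's -9 and 40.
Split the middle term: 8n**2 - 9n + 40n - 45 = n(8n - 9) + 5(8n - 9).

(8n - 9)(n + 5)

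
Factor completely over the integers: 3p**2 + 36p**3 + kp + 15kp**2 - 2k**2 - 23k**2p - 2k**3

-(2k - 3p)(k + 12p + 1)(k + p)

Group: k(-2k**2 - 21kp - 2k + 36p**2 + 3p) + p(-2k**2 - 21kp - 2k + 36p**2 + 3p); both groups contain (-2k**2 - 21kp - 2k + 36p**2 + 3p), so (k + p) is a factor with cofactor -2k**2 - 21kp - 2k + 36p**2 + 3p.
The cofactor groups again: -2k**2 - 21kp - 2k + 36p**2 + 3p = -k(2k - 3p) + (-12p - 1)(2k - 3p); both groups contain (2k - 3p), giving -(k + 12p + 1)(2k - 3p).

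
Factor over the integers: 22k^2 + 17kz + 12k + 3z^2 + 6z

(11k + 3z + 6)(2k + z)

Group: 11k(2k + z) + (3z + 6)(2k + z); both groups contain (2k + z).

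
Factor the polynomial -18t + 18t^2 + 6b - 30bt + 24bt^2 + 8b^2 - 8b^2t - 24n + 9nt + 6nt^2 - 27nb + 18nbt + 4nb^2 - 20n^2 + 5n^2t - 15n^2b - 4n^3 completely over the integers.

Group: n(-4n^2 - 15nb - 3nt - 12n + 4b^2 - 12bt + 3b - 9t) + (-2t + 2)(-4n^2 - 15nb - 3nt - 12n + 4b^2 - 12bt + 3b - 9t); both groups contain (-4n^2 - 15nb - 3nt - 12n + 4b^2 - 12bt + 3b - 9t), so (n - 2t + 2) is a factor with cofactor -4n^2 - 15nb - 3nt - 12n + 4b^2 - 12bt + 3b - 9t.
The cofactor groups again: -4n^2 - 15nb - 3nt - 12n + 4b^2 - 12bt + 3b - 9t = -4n(n + 4b + 3) + (b - 3t)(n + 4b + 3); both groups contain (n + 4b + 3), giving -(4n - b + 3t)(n + 4b + 3).

-(4n - b + 3t)(n + 4b + 3)(n - 2t + 2)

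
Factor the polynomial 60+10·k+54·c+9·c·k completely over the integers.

Group as (9·c·k+54·c) + (10·k+60) = 9·c·(k+6) + 10·(k+6).
Both groups share the factor (k+6).

(9·c+10)·(k+6)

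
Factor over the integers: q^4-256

Difference of squares twice: with A = q and B = 4, A⁴ − B⁴ = (A² − B²)(A² + B²), and A² − B² factors again.

(q+4)*(q-4)*(q^2+16)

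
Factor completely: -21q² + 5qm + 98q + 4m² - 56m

Group: -7q(3q + m - 14) + 4m(3q + m - 14); both groups contain (3q + m - 14).

-(7q - 4m)(3q + m - 14)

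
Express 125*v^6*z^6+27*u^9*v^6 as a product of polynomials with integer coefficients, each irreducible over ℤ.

v^6*(3*u^3+5*z^2)*(9*u^6-15*u^3*z^2+25*z^4)

Every term has a factor of v^6; factoring it out leaves 27*u^9+125*z^6.
Recognize a sum of cubes with the parts 5*z^2 and 3*u^3.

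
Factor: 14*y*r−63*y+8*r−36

(2*r−9)*(7*y+4)

Group as (14*y*r−63*y) + (8*r−36) = 7*y*(2*r−9) + 4*(2*r−9).
Both groups share the factor (2*r−9).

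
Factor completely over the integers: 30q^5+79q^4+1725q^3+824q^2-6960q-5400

Among the possible rational roots, q = -5/6 is a root, so (6q+5) is a factor; dividing leaves 5q^4+9q^3+280q^2-96q-1080.
Continuing, q = -9/5 is a root, so (5q+9) is a factor; dividing leaves q^3+56q-120.
Then q = 2 is a root, giving the factor (q-2) and quotient q^2+2q+60.
The quadratic q^2+2q+60 has discriminant -236 < 0 and is irreducible over ℤ.

(5q+9)(6q+5)(q-2)(q^2+2q+60)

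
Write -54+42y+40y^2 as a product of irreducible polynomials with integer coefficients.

Pull out the common factor 2, then factor the remaining trinomial.

2(4y-3)(5y+9)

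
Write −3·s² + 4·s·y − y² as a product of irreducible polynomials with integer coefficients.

−(3·s − y)·(s − y)

Group: −s·(3·s − y) + y·(3·s − y); both groups contain (3·s − y).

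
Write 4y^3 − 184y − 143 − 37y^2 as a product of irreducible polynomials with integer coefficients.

(4y + 11)(y + 1)(y − 13)

Among the possible rational roots, y = 13 is a root, so (y − 13) divides it; the quotient is 4y^2 + 15y + 11.
The remaining quadratic factors as (y + 1)(4y + 11).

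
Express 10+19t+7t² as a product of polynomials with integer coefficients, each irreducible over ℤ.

Need a pair with product 7·10 = 70 and sum 19: that's 14 and 5.
Split the middle term: 7t²+14t + 5t+10 = 7t(t+2) + 5(t+2).

(7t+5)(t+2)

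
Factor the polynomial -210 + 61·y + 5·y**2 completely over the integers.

Need a pair with product 5·(-210) = -1050 and sum 61: that's -14 and 75.
Split the middle term: 5·y**2 - 14·y + 75·y - 210 = y·(5·y - 14) + 15·(5·y - 14).

(5·y - 14)·(y + 15)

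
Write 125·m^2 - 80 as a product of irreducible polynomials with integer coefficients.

5·(5·m + 4)·(5·m - 4)

Every term has a factor of 5. Then 25·m^2 - 16 = (5·m)² − (4)².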